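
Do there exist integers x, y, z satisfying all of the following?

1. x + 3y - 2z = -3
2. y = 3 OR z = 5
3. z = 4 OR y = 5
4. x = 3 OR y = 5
Yes

Take x = -8, y = 5, z = 5. Substituting into each constraint:
  (1) (-8) + 3(5) - 2(5) = -3 ✓
  (2) z = 5, target 5 ✓ (second branch holds)
  (3) y = 5, target 5 ✓ (second branch holds)
  (4) y = 5, target 5 ✓ (second branch holds)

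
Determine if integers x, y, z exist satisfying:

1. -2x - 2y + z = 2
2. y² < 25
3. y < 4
Yes

Take x = 0, y = 0, z = 2. Substituting into each constraint:
  (1) -2(0) - 2(0) + 2 = 2 ✓
  (2) y² = (0)² = 0, and 0 < 25 ✓
  (3) 0 < 4 ✓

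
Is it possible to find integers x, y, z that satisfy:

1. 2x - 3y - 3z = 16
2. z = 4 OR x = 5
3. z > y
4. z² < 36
Yes

Take x = 5, y = -2, z = 0. Substituting into each constraint:
  (1) 2(5) - 3(-2) - 3(0) = 16 ✓
  (2) x = 5, target 5 ✓ (second branch holds)
  (3) 0 > -2 ✓
  (4) z² = (0)² = 0, and 0 < 36 ✓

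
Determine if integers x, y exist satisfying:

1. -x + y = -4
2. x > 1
Yes

Take x = 2, y = -2. Substituting into each constraint:
  (1) (-2) + (-2) = -4 ✓
  (2) 2 > 1 ✓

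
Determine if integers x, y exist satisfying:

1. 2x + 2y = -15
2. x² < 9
No

Even the single constraint (2x + 2y = -15) is infeasible over the integers.

  - 2x + 2y = -15: every term on the left is divisible by 2, so the LHS ≡ 0 (mod 2), but the RHS -15 is not — no integer solution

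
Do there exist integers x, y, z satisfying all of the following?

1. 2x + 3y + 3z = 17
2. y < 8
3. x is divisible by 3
No

A contradictory subset is {2x + 3y + 3z = 17, x is divisible by 3}. No integer assignment can satisfy these jointly:

  - 2x + 3y + 3z = 17: is a linear equation tying the variables together
  - x is divisible by 3: restricts x to multiples of 3

Modular obstruction: writing x = 3x', every remaining term of the linear equation is divisible by 3, so the left side is ≡ 0 (mod 3); but the right side 17 ≡ 2 (mod 3). No integers can satisfy it.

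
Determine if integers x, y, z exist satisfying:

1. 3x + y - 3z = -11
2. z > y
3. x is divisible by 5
Yes

Take x = 0, y = 4, z = 5. Substituting into each constraint:
  (1) 3(0) + 4 - 3(5) = -11 ✓
  (2) 5 > 4 ✓
  (3) 0 = 5 × 0, remainder 0 ✓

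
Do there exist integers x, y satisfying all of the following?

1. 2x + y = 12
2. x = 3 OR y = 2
Yes

Take x = 5, y = 2. Substituting into each constraint:
  (1) 2(5) + 2 = 12 ✓
  (2) y = 2, target 2 ✓ (second branch holds)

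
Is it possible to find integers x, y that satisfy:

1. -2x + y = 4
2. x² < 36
Yes

Take x = 0, y = 4. Substituting into each constraint:
  (1) -2(0) + 4 = 4 ✓
  (2) x² = (0)² = 0, and 0 < 36 ✓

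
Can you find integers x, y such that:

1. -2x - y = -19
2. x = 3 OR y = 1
Yes

Take x = 9, y = 1. Substituting into each constraint:
  (1) -2(9) + (-1) = -19 ✓
  (2) y = 1, target 1 ✓ (second branch holds)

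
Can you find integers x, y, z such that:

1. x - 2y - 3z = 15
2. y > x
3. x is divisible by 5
Yes

Take x = 0, y = 3, z = -7. Substituting into each constraint:
  (1) 0 - 2(3) - 3(-7) = 15 ✓
  (2) 3 > 0 ✓
  (3) 0 = 5 × 0, remainder 0 ✓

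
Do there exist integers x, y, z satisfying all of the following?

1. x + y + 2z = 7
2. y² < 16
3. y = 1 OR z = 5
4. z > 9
Yes

Take x = -14, y = 1, z = 10. Substituting into each constraint:
  (1) (-14) + 1 + 2(10) = 7 ✓
  (2) y² = (1)² = 1, and 1 < 16 ✓
  (3) y = 1, target 1 ✓ (first branch holds)
  (4) 10 > 9 ✓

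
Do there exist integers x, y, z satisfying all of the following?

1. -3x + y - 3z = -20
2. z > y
Yes

Take x = 5, y = 1, z = 2. Substituting into each constraint:
  (1) -3(5) + 1 - 3(2) = -20 ✓
  (2) 2 > 1 ✓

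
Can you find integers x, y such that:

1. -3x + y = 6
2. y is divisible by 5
Yes

Take x = -2, y = 0. Substituting into each constraint:
  (1) -3(-2) + 0 = 6 ✓
  (2) 0 = 5 × 0, remainder 0 ✓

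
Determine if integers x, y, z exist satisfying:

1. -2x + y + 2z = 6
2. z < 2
Yes

Take x = 0, y = 4, z = 1. Substituting into each constraint:
  (1) -2(0) + 4 + 2(1) = 6 ✓
  (2) 1 < 2 ✓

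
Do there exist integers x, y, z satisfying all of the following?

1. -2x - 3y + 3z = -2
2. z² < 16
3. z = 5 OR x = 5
No

The full constraint system is jointly infeasible over the integers. Each constraint and what it forces:

  - -2x - 3y + 3z = -2: is a linear equation tying the variables together
  - z² < 16: restricts z to |z| ≤ 3
  - z = 5 OR x = 5: forces a choice: either z = 5 or x = 5

Split on the disjunction (z = 5 OR x = 5):
  • If z = 5: this contradicts z² < 16, which requires |z| ≤ 3.
  • If x = 5: with x = 5, every remaining term of the linear equation is divisible by 3, so the left side is ≡ 0 (mod 3); but the right side 8 ≡ 2 (mod 3). No integers can satisfy it.
Both branches are infeasible, so the system has no integer solution.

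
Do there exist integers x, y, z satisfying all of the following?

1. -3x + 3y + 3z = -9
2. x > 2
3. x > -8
Yes

Take x = 3, y = 0, z = 0. Substituting into each constraint:
  (1) -3(3) + 3(0) + 3(0) = -9 ✓
  (2) 3 > 2 ✓
  (3) 3 > -8 ✓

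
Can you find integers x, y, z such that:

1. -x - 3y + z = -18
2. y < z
Yes

Take x = 21, y = -1, z = 0. Substituting into each constraint:
  (1) (-21) - 3(-1) + 0 = -18 ✓
  (2) -1 < 0 ✓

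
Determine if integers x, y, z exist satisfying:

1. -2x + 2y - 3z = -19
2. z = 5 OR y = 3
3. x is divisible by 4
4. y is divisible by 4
No

The full constraint system is jointly infeasible over the integers. Each constraint and what it forces:

  - -2x + 2y - 3z = -19: is a linear equation tying the variables together
  - z = 5 OR y = 3: forces a choice: either z = 5 or y = 3
  - x is divisible by 4: restricts x to multiples of 4
  - y is divisible by 4: restricts y to multiples of 4

Split on the disjunction (z = 5 OR y = 3):
  • If z = 5: with z = 5, writing x = 4x' and writing y = 4y', every remaining term of the linear equation is divisible by 8, so the left side is ≡ 0 (mod 8); but the right side -4 ≡ 4 (mod 8). No integers can satisfy it.
  • If y = 3: this contradicts the divisibility constraint — 3 is not a multiple of 4.
Both branches are infeasible, so the system has no integer solution.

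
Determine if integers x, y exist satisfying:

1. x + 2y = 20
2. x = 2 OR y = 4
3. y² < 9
No

The full constraint system is jointly infeasible over the integers. Each constraint and what it forces:

  - x + 2y = 20: is a linear equation tying the variables together
  - x = 2 OR y = 4: forces a choice: either x = 2 or y = 4
  - y² < 9: restricts y to |y| ≤ 2

Split on the disjunction (x = 2 OR y = 4):
  • If x = 2: the equation forces y = 9, but y² < 9 requires |y| ≤ 2.
  • If y = 4: this contradicts y² < 9, which requires |y| ≤ 2.
Both branches are infeasible, so the system has no integer solution.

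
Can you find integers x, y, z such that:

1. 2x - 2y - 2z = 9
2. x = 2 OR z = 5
No

Even the single constraint (2x - 2y - 2z = 9) is infeasible over the integers.

  - 2x - 2y - 2z = 9: every term on the left is divisible by 2, so the LHS ≡ 0 (mod 2), but the RHS 9 is not — no integer solution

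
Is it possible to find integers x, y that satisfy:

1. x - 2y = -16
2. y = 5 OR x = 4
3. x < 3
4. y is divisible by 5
Yes

Take x = -6, y = 5. Substituting into each constraint:
  (1) (-6) - 2(5) = -16 ✓
  (2) y = 5, target 5 ✓ (first branch holds)
  (3) -6 < 3 ✓
  (4) 5 = 5 × 1, remainder 0 ✓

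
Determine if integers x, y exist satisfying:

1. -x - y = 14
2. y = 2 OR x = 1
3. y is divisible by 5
Yes

Take x = 1, y = -15. Substituting into each constraint:
  (1) (-1) + 15 = 14 ✓
  (2) x = 1, target 1 ✓ (second branch holds)
  (3) -15 = 5 × -3, remainder 0 ✓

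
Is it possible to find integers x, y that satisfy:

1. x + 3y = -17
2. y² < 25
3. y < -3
Yes

Take x = -5, y = -4. Substituting into each constraint:
  (1) (-5) + 3(-4) = -17 ✓
  (2) y² = (-4)² = 16, and 16 < 25 ✓
  (3) -4 < -3 ✓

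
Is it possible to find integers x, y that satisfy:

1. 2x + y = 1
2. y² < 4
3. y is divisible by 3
No

The full constraint system is jointly infeasible over the integers. Each constraint and what it forces:

  - 2x + y = 1: is a linear equation tying the variables together
  - y² < 4: restricts y to |y| ≤ 1
  - y is divisible by 3: restricts y to multiples of 3

The bounds confine y to {0} with 3 | y. For each value, substitute into the equation:
  • y = 0: the equation gives 2x = 1, so x would not be an integer.
Every case fails, so no integer solution exists.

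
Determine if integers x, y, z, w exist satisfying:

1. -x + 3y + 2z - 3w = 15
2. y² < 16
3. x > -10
Yes

Take x = 1, y = 0, z = 8, w = 0. Substituting into each constraint:
  (1) (-1) + 3(0) + 2(8) - 3(0) = 15 ✓
  (2) y² = (0)² = 0, and 0 < 16 ✓
  (3) 1 > -10 ✓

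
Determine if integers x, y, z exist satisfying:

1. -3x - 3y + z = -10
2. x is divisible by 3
Yes

Take x = 0, y = 4, z = 2. Substituting into each constraint:
  (1) -3(0) - 3(4) + 2 = -10 ✓
  (2) 0 = 3 × 0, remainder 0 ✓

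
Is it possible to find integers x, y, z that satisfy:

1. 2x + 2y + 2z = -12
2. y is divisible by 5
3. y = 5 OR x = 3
Yes

Take x = 3, y = 0, z = -9. Substituting into each constraint:
  (1) 2(3) + 2(0) + 2(-9) = -12 ✓
  (2) 0 = 5 × 0, remainder 0 ✓
  (3) x = 3, target 3 ✓ (second branch holds)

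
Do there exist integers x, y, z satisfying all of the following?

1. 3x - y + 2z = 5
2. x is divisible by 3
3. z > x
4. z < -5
Yes

Take x = -9, y = -48, z = -8. Substituting into each constraint:
  (1) 3(-9) + 48 + 2(-8) = 5 ✓
  (2) -9 = 3 × -3, remainder 0 ✓
  (3) -8 > -9 ✓
  (4) -8 < -5 ✓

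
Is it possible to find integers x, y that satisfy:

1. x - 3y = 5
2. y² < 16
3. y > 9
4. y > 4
No

A contradictory subset is {y² < 16, y > 9}. No integer assignment can satisfy these jointly:

  - y² < 16: restricts y to |y| ≤ 3
  - y > 9: bounds one variable relative to a constant

Direct contradiction: the bounds on y require y ≥ 10 and y ≤ 3 simultaneously, which is empty.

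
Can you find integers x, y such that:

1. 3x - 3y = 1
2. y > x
No

Even the single constraint (3x - 3y = 1) is infeasible over the integers.

  - 3x - 3y = 1: every term on the left is divisible by 3, so the LHS ≡ 0 (mod 3), but the RHS 1 is not — no integer solution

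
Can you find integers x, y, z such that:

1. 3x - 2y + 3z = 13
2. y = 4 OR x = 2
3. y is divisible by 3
No

A contradictory subset is {3x - 2y + 3z = 13, y is divisible by 3}. No integer assignment can satisfy these jointly:

  - 3x - 2y + 3z = 13: is a linear equation tying the variables together
  - y is divisible by 3: restricts y to multiples of 3

Modular obstruction: writing y = 3y', every remaining term of the linear equation is divisible by 3, so the left side is ≡ 0 (mod 3); but the right side 13 ≡ 1 (mod 3). No integers can satisfy it.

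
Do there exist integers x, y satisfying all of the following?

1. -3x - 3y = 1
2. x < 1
No

Even the single constraint (-3x - 3y = 1) is infeasible over the integers.

  - -3x - 3y = 1: every term on the left is divisible by 3, so the LHS ≡ 0 (mod 3), but the RHS 1 is not — no integer solution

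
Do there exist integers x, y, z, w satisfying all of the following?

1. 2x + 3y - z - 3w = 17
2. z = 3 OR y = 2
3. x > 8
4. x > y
Yes

Take x = 9, y = 2, z = 1, w = 2. Substituting into each constraint:
  (1) 2(9) + 3(2) + (-1) - 3(2) = 17 ✓
  (2) y = 2, target 2 ✓ (second branch holds)
  (3) 9 > 8 ✓
  (4) 9 > 2 ✓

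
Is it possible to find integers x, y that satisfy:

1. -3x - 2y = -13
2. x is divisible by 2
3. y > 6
No

A contradictory subset is {-3x - 2y = -13, x is divisible by 2}. No integer assignment can satisfy these jointly:

  - -3x - 2y = -13: is a linear equation tying the variables together
  - x is divisible by 2: restricts x to multiples of 2

Modular obstruction: writing x = 2x', every remaining term of the linear equation is divisible by 2, so the left side is ≡ 0 (mod 2); but the right side -13 ≡ 1 (mod 2). No integers can satisfy it.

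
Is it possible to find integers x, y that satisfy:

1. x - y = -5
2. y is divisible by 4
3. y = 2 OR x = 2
No

The full constraint system is jointly infeasible over the integers. Each constraint and what it forces:

  - x - y = -5: is a linear equation tying the variables together
  - y is divisible by 4: restricts y to multiples of 4
  - y = 2 OR x = 2: forces a choice: either y = 2 or x = 2

Split on the disjunction (y = 2 OR x = 2):
  • If y = 2: this contradicts the divisibility constraint — 2 is not a multiple of 4.
  • If x = 2: with x = 2, writing y = 4y', every remaining term of the linear equation is divisible by 4, so the left side is ≡ 0 (mod 4); but the right side -7 ≡ 1 (mod 4). No integers can satisfy it.
Both branches are infeasible, so the system has no integer solution.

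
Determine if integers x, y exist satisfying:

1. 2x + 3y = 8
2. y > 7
Yes

Take x = -8, y = 8. Substituting into each constraint:
  (1) 2(-8) + 3(8) = 8 ✓
  (2) 8 > 7 ✓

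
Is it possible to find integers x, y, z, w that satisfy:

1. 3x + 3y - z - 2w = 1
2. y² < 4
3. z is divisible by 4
Yes

Take x = 1, y = 0, z = 0, w = 1. Substituting into each constraint:
  (1) 3(1) + 3(0) + 0 - 2(1) = 1 ✓
  (2) y² = (0)² = 0, and 0 < 4 ✓
  (3) 0 = 4 × 0, remainder 0 ✓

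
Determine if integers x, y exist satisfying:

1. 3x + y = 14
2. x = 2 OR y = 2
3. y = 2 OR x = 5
Yes

Take x = 4, y = 2. Substituting into each constraint:
  (1) 3(4) + 2 = 14 ✓
  (2) y = 2, target 2 ✓ (second branch holds)
  (3) y = 2, target 2 ✓ (first branch holds)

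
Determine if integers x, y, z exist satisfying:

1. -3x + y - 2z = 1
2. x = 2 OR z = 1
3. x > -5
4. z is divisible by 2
Yes

Take x = 2, y = 11, z = 2. Substituting into each constraint:
  (1) -3(2) + 11 - 2(2) = 1 ✓
  (2) x = 2, target 2 ✓ (first branch holds)
  (3) 2 > -5 ✓
  (4) 2 = 2 × 1, remainder 0 ✓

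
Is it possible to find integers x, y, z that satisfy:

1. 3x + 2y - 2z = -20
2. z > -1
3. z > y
Yes

Take x = -6, y = -1, z = 0. Substituting into each constraint:
  (1) 3(-6) + 2(-1) - 2(0) = -20 ✓
  (2) 0 > -1 ✓
  (3) 0 > -1 ✓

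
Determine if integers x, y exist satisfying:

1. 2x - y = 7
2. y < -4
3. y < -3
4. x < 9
Yes

Take x = 0, y = -7. Substituting into each constraint:
  (1) 2(0) + 7 = 7 ✓
  (2) -7 < -4 ✓
  (3) -7 < -3 ✓
  (4) 0 < 9 ✓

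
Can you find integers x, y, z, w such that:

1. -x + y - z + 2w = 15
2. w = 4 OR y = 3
Yes

Take x = 0, y = 3, z = 0, w = 6. Substituting into each constraint:
  (1) 0 + 3 + 0 + 2(6) = 15 ✓
  (2) y = 3, target 3 ✓ (second branch holds)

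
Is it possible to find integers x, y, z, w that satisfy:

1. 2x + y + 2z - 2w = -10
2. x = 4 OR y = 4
Yes

Take x = 5, y = 4, z = -12, w = 0. Substituting into each constraint:
  (1) 2(5) + 4 + 2(-12) - 2(0) = -10 ✓
  (2) y = 4, target 4 ✓ (second branch holds)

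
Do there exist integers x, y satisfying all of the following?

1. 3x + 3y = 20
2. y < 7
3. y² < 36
No

Even the single constraint (3x + 3y = 20) is infeasible over the integers.

  - 3x + 3y = 20: every term on the left is divisible by 3, so the LHS ≡ 0 (mod 3), but the RHS 20 is not — no integer solution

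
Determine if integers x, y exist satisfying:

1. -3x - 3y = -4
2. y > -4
No

Even the single constraint (-3x - 3y = -4) is infeasible over the integers.

  - -3x - 3y = -4: every term on the left is divisible by 3, so the LHS ≡ 0 (mod 3), but the RHS -4 is not — no integer solution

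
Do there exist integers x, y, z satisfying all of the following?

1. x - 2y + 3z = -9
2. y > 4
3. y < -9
No

A contradictory subset is {y > 4, y < -9}. No integer assignment can satisfy these jointly:

  - y > 4: bounds one variable relative to a constant
  - y < -9: bounds one variable relative to a constant

Direct contradiction: the bounds on y require y ≥ 5 and y ≤ -10 simultaneously, which is empty.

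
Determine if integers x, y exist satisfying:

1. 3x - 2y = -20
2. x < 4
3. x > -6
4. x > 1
Yes

Take x = 2, y = 13. Substituting into each constraint:
  (1) 3(2) - 2(13) = -20 ✓
  (2) 2 < 4 ✓
  (3) 2 > -6 ✓
  (4) 2 > 1 ✓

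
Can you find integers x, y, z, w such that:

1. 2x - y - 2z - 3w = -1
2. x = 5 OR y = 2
Yes

Take x = 5, y = 0, z = 1, w = 3. Substituting into each constraint:
  (1) 2(5) + 0 - 2(1) - 3(3) = -1 ✓
  (2) x = 5, target 5 ✓ (first branch holds)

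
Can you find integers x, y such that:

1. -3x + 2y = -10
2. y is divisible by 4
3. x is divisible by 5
Yes

Take x = -10, y = -20. Substituting into each constraint:
  (1) -3(-10) + 2(-20) = -10 ✓
  (2) -20 = 4 × -5, remainder 0 ✓
  (3) -10 = 5 × -2, remainder 0 ✓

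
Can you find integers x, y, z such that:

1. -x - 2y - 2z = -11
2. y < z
Yes

Take x = 13, y = -1, z = 0. Substituting into each constraint:
  (1) (-13) - 2(-1) - 2(0) = -11 ✓
  (2) -1 < 0 ✓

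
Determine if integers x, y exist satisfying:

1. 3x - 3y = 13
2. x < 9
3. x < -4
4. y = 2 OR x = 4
No

Even the single constraint (3x - 3y = 13) is infeasible over the integers.

  - 3x - 3y = 13: every term on the left is divisible by 3, so the LHS ≡ 0 (mod 3), but the RHS 13 is not — no integer solution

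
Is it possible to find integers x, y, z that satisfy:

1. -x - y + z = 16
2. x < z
Yes

Take x = -1, y = -15, z = 0. Substituting into each constraint:
  (1) 1 + 15 + 0 = 16 ✓
  (2) -1 < 0 ✓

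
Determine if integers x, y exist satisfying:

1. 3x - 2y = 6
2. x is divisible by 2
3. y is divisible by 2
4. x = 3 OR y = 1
No

A contradictory subset is {3x - 2y = 6, x = 3 OR y = 1}. No integer assignment can satisfy these jointly:

  - 3x - 2y = 6: is a linear equation tying the variables together
  - x = 3 OR y = 1: forces a choice: either x = 3 or y = 1

Split on the disjunction (x = 3 OR y = 1):
  • If x = 3: with x = 3, every remaining term of the linear equation is divisible by 2, so the left side is ≡ 0 (mod 2); but the right side -3 ≡ 1 (mod 2). No integers can satisfy it.
  • If y = 1: with y = 1, every remaining term of the linear equation is divisible by 3, so the left side is ≡ 0 (mod 3); but the right side 8 ≡ 2 (mod 3). No integers can satisfy it.
Both branches are infeasible, so the system has no integer solution.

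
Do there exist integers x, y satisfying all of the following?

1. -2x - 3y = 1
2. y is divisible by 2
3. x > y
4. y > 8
No

A contradictory subset is {-2x - 3y = 1, x > y, y > 8}. No integer assignment can satisfy these jointly:

  - -2x - 3y = 1: is a linear equation tying the variables together
  - x > y: bounds one variable relative to another variable
  - y > 8: bounds one variable relative to a constant

Propagating the comparison: x > y and y ≥ 9 give x ≥ 10. Range argument: with x ∈ [10, ∞], y ∈ [9, ∞], the left side of the equation is at most -47, but the right side is 1 > -47. No integer solution exists.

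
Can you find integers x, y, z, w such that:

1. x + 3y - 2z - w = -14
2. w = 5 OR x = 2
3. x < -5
Yes

Take x = -7, y = 0, z = 1, w = 5. Substituting into each constraint:
  (1) (-7) + 3(0) - 2(1) + (-5) = -14 ✓
  (2) w = 5, target 5 ✓ (first branch holds)
  (3) -7 < -5 ✓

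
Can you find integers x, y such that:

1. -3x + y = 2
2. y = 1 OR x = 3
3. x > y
No

The full constraint system is jointly infeasible over the integers. Each constraint and what it forces:

  - -3x + y = 2: is a linear equation tying the variables together
  - y = 1 OR x = 3: forces a choice: either y = 1 or x = 3
  - x > y: bounds one variable relative to another variable

Split on the disjunction (y = 1 OR x = 3):
  • If y = 1: with y = 1, every remaining term of the linear equation is divisible by 3, so the left side is ≡ 0 (mod 3); but the right side 1 ≡ 1 (mod 3). No integers can satisfy it.
  • If x = 3: the equation forces y = 11, giving (x, y) = (3, 11), which violates x > y.
Both branches are infeasible, so the system has no integer solution.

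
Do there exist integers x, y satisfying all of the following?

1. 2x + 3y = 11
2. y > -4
Yes

Take x = 1, y = 3. Substituting into each constraint:
  (1) 2(1) + 3(3) = 11 ✓
  (2) 3 > -4 ✓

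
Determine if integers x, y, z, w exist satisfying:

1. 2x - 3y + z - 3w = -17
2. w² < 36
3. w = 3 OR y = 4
Yes

Take x = -1, y = 2, z = 0, w = 3. Substituting into each constraint:
  (1) 2(-1) - 3(2) + 0 - 3(3) = -17 ✓
  (2) w² = (3)² = 9, and 9 < 36 ✓
  (3) w = 3, target 3 ✓ (first branch holds)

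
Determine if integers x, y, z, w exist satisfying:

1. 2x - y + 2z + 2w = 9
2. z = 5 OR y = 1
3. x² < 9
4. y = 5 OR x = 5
Yes

Take x = 2, y = 5, z = 5, w = 0. Substituting into each constraint:
  (1) 2(2) + (-5) + 2(5) + 2(0) = 9 ✓
  (2) z = 5, target 5 ✓ (first branch holds)
  (3) x² = (2)² = 4, and 4 < 9 ✓
  (4) y = 5, target 5 ✓ (first branch holds)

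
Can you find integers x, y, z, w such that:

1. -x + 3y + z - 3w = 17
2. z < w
Yes

Take x = 0, y = 6, z = -1, w = 0. Substituting into each constraint:
  (1) 0 + 3(6) + (-1) - 3(0) = 17 ✓
  (2) -1 < 0 ✓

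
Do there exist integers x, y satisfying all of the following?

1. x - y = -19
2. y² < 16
Yes

Take x = -19, y = 0. Substituting into each constraint:
  (1) (-19) + 0 = -19 ✓
  (2) y² = (0)² = 0, and 0 < 16 ✓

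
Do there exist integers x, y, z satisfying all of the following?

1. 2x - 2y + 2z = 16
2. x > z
Yes

Take x = 1, y = -7, z = 0. Substituting into each constraint:
  (1) 2(1) - 2(-7) + 2(0) = 16 ✓
  (2) 1 > 0 ✓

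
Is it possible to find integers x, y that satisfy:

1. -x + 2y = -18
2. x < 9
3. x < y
Yes

Take x = -20, y = -19. Substituting into each constraint:
  (1) 20 + 2(-19) = -18 ✓
  (2) -20 < 9 ✓
  (3) -20 < -19 ✓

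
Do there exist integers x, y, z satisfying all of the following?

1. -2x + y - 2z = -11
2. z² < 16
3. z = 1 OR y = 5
Yes

Take x = 5, y = 1, z = 1. Substituting into each constraint:
  (1) -2(5) + 1 - 2(1) = -11 ✓
  (2) z² = (1)² = 1, and 1 < 16 ✓
  (3) z = 1, target 1 ✓ (first branch holds)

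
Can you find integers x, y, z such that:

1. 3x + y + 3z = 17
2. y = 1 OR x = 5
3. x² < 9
No

The full constraint system is jointly infeasible over the integers. Each constraint and what it forces:

  - 3x + y + 3z = 17: is a linear equation tying the variables together
  - y = 1 OR x = 5: forces a choice: either y = 1 or x = 5
  - x² < 9: restricts x to |x| ≤ 2

Split on the disjunction (y = 1 OR x = 5):
  • If y = 1: with y = 1, every remaining term of the linear equation is divisible by 3, so the left side is ≡ 0 (mod 3); but the right side 16 ≡ 1 (mod 3). No integers can satisfy it.
  • If x = 5: this contradicts x² < 9, which requires |x| ≤ 2.
Both branches are infeasible, so the system has no integer solution.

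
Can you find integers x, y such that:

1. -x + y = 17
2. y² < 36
Yes

Take x = -17, y = 0. Substituting into each constraint:
  (1) 17 + 0 = 17 ✓
  (2) y² = (0)² = 0, and 0 < 36 ✓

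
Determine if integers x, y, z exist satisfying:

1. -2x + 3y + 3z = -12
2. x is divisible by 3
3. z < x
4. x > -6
Yes

Take x = 0, y = -3, z = -1. Substituting into each constraint:
  (1) -2(0) + 3(-3) + 3(-1) = -12 ✓
  (2) 0 = 3 × 0, remainder 0 ✓
  (3) -1 < 0 ✓
  (4) 0 > -6 ✓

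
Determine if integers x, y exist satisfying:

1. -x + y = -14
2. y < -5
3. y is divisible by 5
Yes

Take x = 4, y = -10. Substituting into each constraint:
  (1) (-4) + (-10) = -14 ✓
  (2) -10 < -5 ✓
  (3) -10 = 5 × -2, remainder 0 ✓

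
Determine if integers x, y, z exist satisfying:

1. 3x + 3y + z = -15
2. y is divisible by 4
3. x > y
Yes

Take x = 1, y = 0, z = -18. Substituting into each constraint:
  (1) 3(1) + 3(0) + (-18) = -15 ✓
  (2) 0 = 4 × 0, remainder 0 ✓
  (3) 1 > 0 ✓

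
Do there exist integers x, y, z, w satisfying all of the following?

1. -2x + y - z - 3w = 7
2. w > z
Yes

Take x = 0, y = 10, z = 0, w = 1. Substituting into each constraint:
  (1) -2(0) + 10 + 0 - 3(1) = 7 ✓
  (2) 1 > 0 ✓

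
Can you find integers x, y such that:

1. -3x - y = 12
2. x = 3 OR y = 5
Yes

Take x = 3, y = -21. Substituting into each constraint:
  (1) -3(3) + 21 = 12 ✓
  (2) x = 3, target 3 ✓ (first branch holds)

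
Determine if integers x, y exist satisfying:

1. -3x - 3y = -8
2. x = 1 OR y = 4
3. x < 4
No

Even the single constraint (-3x - 3y = -8) is infeasible over the integers.

  - -3x - 3y = -8: every term on the left is divisible by 3, so the LHS ≡ 0 (mod 3), but the RHS -8 is not — no integer solution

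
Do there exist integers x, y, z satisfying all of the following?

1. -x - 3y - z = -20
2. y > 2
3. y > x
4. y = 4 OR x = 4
Yes

Take x = 0, y = 4, z = 8. Substituting into each constraint:
  (1) 0 - 3(4) + (-8) = -20 ✓
  (2) 4 > 2 ✓
  (3) 4 > 0 ✓
  (4) y = 4, target 4 ✓ (first branch holds)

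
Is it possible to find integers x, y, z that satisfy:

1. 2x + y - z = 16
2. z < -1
Yes

Take x = 0, y = 0, z = -16. Substituting into each constraint:
  (1) 2(0) + 0 + 16 = 16 ✓
  (2) -16 < -1 ✓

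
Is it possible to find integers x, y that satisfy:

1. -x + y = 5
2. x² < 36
Yes

Take x = -5, y = 0. Substituting into each constraint:
  (1) 5 + 0 = 5 ✓
  (2) x² = (-5)² = 25, and 25 < 36 ✓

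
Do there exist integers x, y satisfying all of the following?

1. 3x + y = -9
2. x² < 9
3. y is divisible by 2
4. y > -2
No

A contradictory subset is {3x + y = -9, x² < 9, y > -2}. No integer assignment can satisfy these jointly:

  - 3x + y = -9: is a linear equation tying the variables together
  - x² < 9: restricts x to |x| ≤ 2
  - y > -2: bounds one variable relative to a constant

Range argument: with x ∈ [-2, 2], y ∈ [-1, ∞], the left side of the equation is at least -7, but the right side is -9 < -7. No integer solution exists.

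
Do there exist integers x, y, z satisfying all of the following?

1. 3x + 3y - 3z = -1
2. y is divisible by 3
No

Even the single constraint (3x + 3y - 3z = -1) is infeasible over the integers.

  - 3x + 3y - 3z = -1: every term on the left is divisible by 3, so the LHS ≡ 0 (mod 3), but the RHS -1 is not — no integer solution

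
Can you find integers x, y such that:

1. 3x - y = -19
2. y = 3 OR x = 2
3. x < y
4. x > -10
Yes

Take x = 2, y = 25. Substituting into each constraint:
  (1) 3(2) + (-25) = -19 ✓
  (2) x = 2, target 2 ✓ (second branch holds)
  (3) 2 < 25 ✓
  (4) 2 > -10 ✓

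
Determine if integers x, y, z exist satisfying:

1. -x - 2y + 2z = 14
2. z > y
Yes

Take x = -12, y = -1, z = 0. Substituting into each constraint:
  (1) 12 - 2(-1) + 2(0) = 14 ✓
  (2) 0 > -1 ✓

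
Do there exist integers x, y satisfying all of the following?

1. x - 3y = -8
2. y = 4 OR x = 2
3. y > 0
Yes

Take x = 4, y = 4. Substituting into each constraint:
  (1) 4 - 3(4) = -8 ✓
  (2) y = 4, target 4 ✓ (first branch holds)
  (3) 4 > 0 ✓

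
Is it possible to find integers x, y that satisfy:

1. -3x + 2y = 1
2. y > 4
Yes

Take x = 3, y = 5. Substituting into each constraint:
  (1) -3(3) + 2(5) = 1 ✓
  (2) 5 > 4 ✓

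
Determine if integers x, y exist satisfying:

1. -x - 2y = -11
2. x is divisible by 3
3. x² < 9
No

The full constraint system is jointly infeasible over the integers. Each constraint and what it forces:

  - -x - 2y = -11: is a linear equation tying the variables together
  - x is divisible by 3: restricts x to multiples of 3
  - x² < 9: restricts x to |x| ≤ 2

The bounds confine x to {0} with 3 | x. For each value, substitute into the equation:
  • x = 0: the equation gives -2y = -11, so y would not be an integer.
Every case fails, so no integer solution exists.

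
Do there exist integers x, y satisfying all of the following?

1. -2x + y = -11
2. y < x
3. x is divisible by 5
Yes

Take x = 0, y = -11. Substituting into each constraint:
  (1) -2(0) + (-11) = -11 ✓
  (2) -11 < 0 ✓
  (3) 0 = 5 × 0, remainder 0 ✓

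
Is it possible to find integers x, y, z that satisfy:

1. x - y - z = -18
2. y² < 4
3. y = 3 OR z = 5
Yes

Take x = -13, y = 0, z = 5. Substituting into each constraint:
  (1) (-13) + 0 + (-5) = -18 ✓
  (2) y² = (0)² = 0, and 0 < 4 ✓
  (3) z = 5, target 5 ✓ (second branch holds)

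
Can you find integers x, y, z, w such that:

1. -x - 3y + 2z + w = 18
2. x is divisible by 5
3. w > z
Yes

Take x = 0, y = -8, z = -3, w = 0. Substituting into each constraint:
  (1) 0 - 3(-8) + 2(-3) + 0 = 18 ✓
  (2) 0 = 5 × 0, remainder 0 ✓
  (3) 0 > -3 ✓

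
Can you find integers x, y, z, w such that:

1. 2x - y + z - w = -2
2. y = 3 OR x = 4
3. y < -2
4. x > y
Yes

Take x = 4, y = -3, z = -13, w = 0. Substituting into each constraint:
  (1) 2(4) + 3 + (-13) + 0 = -2 ✓
  (2) x = 4, target 4 ✓ (second branch holds)
  (3) -3 < -2 ✓
  (4) 4 > -3 ✓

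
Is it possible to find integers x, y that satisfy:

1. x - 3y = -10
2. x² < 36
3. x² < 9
Yes

Take x = 2, y = 4. Substituting into each constraint:
  (1) 2 - 3(4) = -10 ✓
  (2) x² = (2)² = 4, and 4 < 36 ✓
  (3) x² = (2)² = 4, and 4 < 9 ✓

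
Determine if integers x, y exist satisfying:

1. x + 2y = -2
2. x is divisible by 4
Yes

Take x = 0, y = -1. Substituting into each constraint:
  (1) 0 + 2(-1) = -2 ✓
  (2) 0 = 4 × 0, remainder 0 ✓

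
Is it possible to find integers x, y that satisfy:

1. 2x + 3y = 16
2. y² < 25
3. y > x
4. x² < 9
Yes

Take x = 2, y = 4. Substituting into each constraint:
  (1) 2(2) + 3(4) = 16 ✓
  (2) y² = (4)² = 16, and 16 < 25 ✓
  (3) 4 > 2 ✓
  (4) x² = (2)² = 4, and 4 < 9 ✓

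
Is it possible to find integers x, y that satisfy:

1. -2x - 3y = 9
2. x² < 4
Yes

Take x = 0, y = -3. Substituting into each constraint:
  (1) -2(0) - 3(-3) = 9 ✓
  (2) x² = (0)² = 0, and 0 < 4 ✓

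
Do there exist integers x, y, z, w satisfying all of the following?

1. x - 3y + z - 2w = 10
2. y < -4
Yes

Take x = 0, y = -5, z = 1, w = 3. Substituting into each constraint:
  (1) 0 - 3(-5) + 1 - 2(3) = 10 ✓
  (2) -5 < -4 ✓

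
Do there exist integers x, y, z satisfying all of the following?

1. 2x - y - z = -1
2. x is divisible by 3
Yes

Take x = 0, y = 1, z = 0. Substituting into each constraint:
  (1) 2(0) + (-1) + 0 = -1 ✓
  (2) 0 = 3 × 0, remainder 0 ✓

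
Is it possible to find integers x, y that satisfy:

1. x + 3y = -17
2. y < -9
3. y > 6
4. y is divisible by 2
No

A contradictory subset is {y < -9, y > 6}. No integer assignment can satisfy these jointly:

  - y < -9: bounds one variable relative to a constant
  - y > 6: bounds one variable relative to a constant

Direct contradiction: the bounds on y require y ≥ 7 and y ≤ -10 simultaneously, which is empty.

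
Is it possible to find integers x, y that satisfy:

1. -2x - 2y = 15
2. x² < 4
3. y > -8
No

Even the single constraint (-2x - 2y = 15) is infeasible over the integers.

  - -2x - 2y = 15: every term on the left is divisible by 2, so the LHS ≡ 0 (mod 2), but the RHS 15 is not — no integer solution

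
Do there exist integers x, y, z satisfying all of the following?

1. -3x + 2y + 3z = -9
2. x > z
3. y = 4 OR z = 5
Yes

Take x = 12, y = 6, z = 5. Substituting into each constraint:
  (1) -3(12) + 2(6) + 3(5) = -9 ✓
  (2) 12 > 5 ✓
  (3) z = 5, target 5 ✓ (second branch holds)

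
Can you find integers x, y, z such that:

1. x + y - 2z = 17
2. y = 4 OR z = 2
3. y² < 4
Yes

Take x = 21, y = 0, z = 2. Substituting into each constraint:
  (1) 21 + 0 - 2(2) = 17 ✓
  (2) z = 2, target 2 ✓ (second branch holds)
  (3) y² = (0)² = 0, and 0 < 4 ✓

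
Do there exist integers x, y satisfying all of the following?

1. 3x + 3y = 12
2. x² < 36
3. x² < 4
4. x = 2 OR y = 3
Yes

Take x = 1, y = 3. Substituting into each constraint:
  (1) 3(1) + 3(3) = 12 ✓
  (2) x² = (1)² = 1, and 1 < 36 ✓
  (3) x² = (1)² = 1, and 1 < 4 ✓
  (4) y = 3, target 3 ✓ (second branch holds)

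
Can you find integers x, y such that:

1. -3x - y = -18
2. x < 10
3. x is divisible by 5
Yes

Take x = 0, y = 18. Substituting into each constraint:
  (1) -3(0) + (-18) = -18 ✓
  (2) 0 < 10 ✓
  (3) 0 = 5 × 0, remainder 0 ✓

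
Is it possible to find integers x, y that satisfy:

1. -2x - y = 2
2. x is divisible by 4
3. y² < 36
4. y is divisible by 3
No

The full constraint system is jointly infeasible over the integers. Each constraint and what it forces:

  - -2x - y = 2: is a linear equation tying the variables together
  - x is divisible by 4: restricts x to multiples of 4
  - y² < 36: restricts y to |y| ≤ 5
  - y is divisible by 3: restricts y to multiples of 3

The bounds confine y to {-3, 0, 3} with 3 | y. For each value, substitute into the equation:
  • y = -3: the equation gives -2x = -1, so x would not be an integer.
  • y = 0: the equation forces x = -1, but 4 does not divide -1.
  • y = 3: the equation gives -2x = 5, so x would not be an integer.
Every case fails, so no integer solution exists.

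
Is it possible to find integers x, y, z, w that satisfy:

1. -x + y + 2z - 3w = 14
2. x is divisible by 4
Yes

Take x = 0, y = 14, z = 0, w = 0. Substituting into each constraint:
  (1) 0 + 14 + 2(0) - 3(0) = 14 ✓
  (2) 0 = 4 × 0, remainder 0 ✓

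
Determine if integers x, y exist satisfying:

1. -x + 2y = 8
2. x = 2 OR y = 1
Yes

Take x = -6, y = 1. Substituting into each constraint:
  (1) 6 + 2(1) = 8 ✓
  (2) y = 1, target 1 ✓ (second branch holds)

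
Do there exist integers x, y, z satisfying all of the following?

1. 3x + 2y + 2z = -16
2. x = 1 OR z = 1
Yes

Take x = 2, y = -12, z = 1. Substituting into each constraint:
  (1) 3(2) + 2(-12) + 2(1) = -16 ✓
  (2) z = 1, target 1 ✓ (second branch holds)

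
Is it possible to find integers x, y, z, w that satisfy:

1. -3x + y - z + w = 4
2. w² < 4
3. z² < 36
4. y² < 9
Yes

Take x = -1, y = 1, z = 0, w = 0. Substituting into each constraint:
  (1) -3(-1) + 1 + 0 + 0 = 4 ✓
  (2) w² = (0)² = 0, and 0 < 4 ✓
  (3) z² = (0)² = 0, and 0 < 36 ✓
  (4) y² = (1)² = 1, and 1 < 9 ✓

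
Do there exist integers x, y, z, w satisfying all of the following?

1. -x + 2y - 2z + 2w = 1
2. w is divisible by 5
Yes

Take x = 1, y = 1, z = 0, w = 0. Substituting into each constraint:
  (1) (-1) + 2(1) - 2(0) + 2(0) = 1 ✓
  (2) 0 = 5 × 0, remainder 0 ✓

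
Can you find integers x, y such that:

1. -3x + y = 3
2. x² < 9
Yes

Take x = 0, y = 3. Substituting into each constraint:
  (1) -3(0) + 3 = 3 ✓
  (2) x² = (0)² = 0, and 0 < 9 ✓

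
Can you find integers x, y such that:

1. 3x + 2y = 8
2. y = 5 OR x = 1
No

The full constraint system is jointly infeasible over the integers. Each constraint and what it forces:

  - 3x + 2y = 8: is a linear equation tying the variables together
  - y = 5 OR x = 1: forces a choice: either y = 5 or x = 1

Split on the disjunction (y = 5 OR x = 1):
  • If y = 5: with y = 5, every remaining term of the linear equation is divisible by 3, so the left side is ≡ 0 (mod 3); but the right side -2 ≡ 1 (mod 3). No integers can satisfy it.
  • If x = 1: with x = 1, every remaining term of the linear equation is divisible by 2, so the left side is ≡ 0 (mod 2); but the right side 5 ≡ 1 (mod 2). No integers can satisfy it.
Both branches are infeasible, so the system has no integer solution.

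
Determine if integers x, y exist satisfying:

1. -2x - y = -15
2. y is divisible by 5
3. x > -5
Yes

Take x = 10, y = -5. Substituting into each constraint:
  (1) -2(10) + 5 = -15 ✓
  (2) -5 = 5 × -1, remainder 0 ✓
  (3) 10 > -5 ✓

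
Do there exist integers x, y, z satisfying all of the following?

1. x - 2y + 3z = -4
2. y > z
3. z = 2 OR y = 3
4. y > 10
Yes

Take x = 12, y = 11, z = 2. Substituting into each constraint:
  (1) 12 - 2(11) + 3(2) = -4 ✓
  (2) 11 > 2 ✓
  (3) z = 2, target 2 ✓ (first branch holds)
  (4) 11 > 10 ✓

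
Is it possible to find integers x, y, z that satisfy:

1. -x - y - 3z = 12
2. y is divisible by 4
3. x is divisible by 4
Yes

Take x = 0, y = 0, z = -4. Substituting into each constraint:
  (1) 0 + 0 - 3(-4) = 12 ✓
  (2) 0 = 4 × 0, remainder 0 ✓
  (3) 0 = 4 × 0, remainder 0 ✓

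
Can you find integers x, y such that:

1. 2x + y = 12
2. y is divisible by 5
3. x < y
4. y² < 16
No

A contradictory subset is {2x + y = 12, x < y, y² < 16}. No integer assignment can satisfy these jointly:

  - 2x + y = 12: is a linear equation tying the variables together
  - x < y: bounds one variable relative to another variable
  - y² < 16: restricts y to |y| ≤ 3

Propagating the comparison: x < y and y ≤ 3 give x ≤ 2. Range argument: with x ∈ [−∞, 2], y ∈ [-3, 3], the left side of the equation is at most 7, but the right side is 12 > 7. No integer solution exists.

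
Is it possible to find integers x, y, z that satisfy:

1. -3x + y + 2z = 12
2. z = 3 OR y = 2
Yes

Take x = 0, y = 2, z = 5. Substituting into each constraint:
  (1) -3(0) + 2 + 2(5) = 12 ✓
  (2) y = 2, target 2 ✓ (second branch holds)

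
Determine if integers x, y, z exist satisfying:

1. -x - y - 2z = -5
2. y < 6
Yes

Take x = 1, y = 0, z = 2. Substituting into each constraint:
  (1) (-1) + 0 - 2(2) = -5 ✓
  (2) 0 < 6 ✓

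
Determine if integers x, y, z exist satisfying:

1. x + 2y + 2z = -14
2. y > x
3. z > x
Yes

Take x = -4, y = -2, z = -3. Substituting into each constraint:
  (1) (-4) + 2(-2) + 2(-3) = -14 ✓
  (2) -2 > -4 ✓
  (3) -3 > -4 ✓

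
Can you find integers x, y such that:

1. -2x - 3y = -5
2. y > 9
Yes

Take x = -14, y = 11. Substituting into each constraint:
  (1) -2(-14) - 3(11) = -5 ✓
  (2) 11 > 9 ✓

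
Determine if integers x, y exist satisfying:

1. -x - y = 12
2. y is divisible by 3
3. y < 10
Yes

Take x = -12, y = 0. Substituting into each constraint:
  (1) 12 + 0 = 12 ✓
  (2) 0 = 3 × 0, remainder 0 ✓
  (3) 0 < 10 ✓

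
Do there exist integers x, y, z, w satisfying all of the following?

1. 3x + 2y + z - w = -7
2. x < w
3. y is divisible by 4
Yes

Take x = -1, y = 0, z = -4, w = 0. Substituting into each constraint:
  (1) 3(-1) + 2(0) + (-4) + 0 = -7 ✓
  (2) -1 < 0 ✓
  (3) 0 = 4 × 0, remainder 0 ✓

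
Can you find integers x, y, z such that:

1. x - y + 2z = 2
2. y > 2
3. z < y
Yes

Take x = 5, y = 3, z = 0. Substituting into each constraint:
  (1) 5 + (-3) + 2(0) = 2 ✓
  (2) 3 > 2 ✓
  (3) 0 < 3 ✓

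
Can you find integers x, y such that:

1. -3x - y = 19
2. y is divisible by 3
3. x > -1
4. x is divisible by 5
No

A contradictory subset is {-3x - y = 19, y is divisible by 3}. No integer assignment can satisfy these jointly:

  - -3x - y = 19: is a linear equation tying the variables together
  - y is divisible by 3: restricts y to multiples of 3

Modular obstruction: writing y = 3y', every remaining term of the linear equation is divisible by 3, so the left side is ≡ 0 (mod 3); but the right side 19 ≡ 1 (mod 3). No integers can satisfy it.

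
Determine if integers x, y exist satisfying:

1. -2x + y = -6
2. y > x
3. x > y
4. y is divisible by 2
No

A contradictory subset is {y > x, x > y}. No integer assignment can satisfy these jointly:

  - y > x: bounds one variable relative to another variable
  - x > y: bounds one variable relative to another variable

Direct contradiction: y > x and x > y cannot both hold.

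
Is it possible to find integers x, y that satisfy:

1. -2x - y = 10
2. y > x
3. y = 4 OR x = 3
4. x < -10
No

A contradictory subset is {-2x - y = 10, y = 4 OR x = 3, x < -10}. No integer assignment can satisfy these jointly:

  - -2x - y = 10: is a linear equation tying the variables together
  - y = 4 OR x = 3: forces a choice: either y = 4 or x = 3
  - x < -10: bounds one variable relative to a constant

Split on the disjunction (y = 4 OR x = 3):
  • If y = 4: the equation forces x = -7, which contradicts the bound x ≤ -11.
  • If x = 3: this contradicts the bound x ≤ -11.
Both branches are infeasible, so the system has no integer solution.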